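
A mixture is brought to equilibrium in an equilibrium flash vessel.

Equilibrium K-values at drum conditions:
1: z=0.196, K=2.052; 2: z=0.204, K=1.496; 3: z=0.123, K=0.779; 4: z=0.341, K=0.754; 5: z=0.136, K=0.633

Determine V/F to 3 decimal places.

V/F = 0.661

Rachford–Rice: g(V/F) = Σ zᵢ(Kᵢ−1)/(1+V/F(Kᵢ−1)) = 0.
Feasibility: ΣzᵢKᵢ = 1.146, Σzᵢ/Kᵢ = 1.057 — both > 1, two phases present.
Iterate (Newton) starting at V/F = 0.5:
  V/F = 0.500: g = 0.0289, g' = -0.187 → V/F = 0.654
  V/F = 0.654: g = 0.0011, g' = -0.174 → V/F = 0.661
Converged at V/F = 0.661.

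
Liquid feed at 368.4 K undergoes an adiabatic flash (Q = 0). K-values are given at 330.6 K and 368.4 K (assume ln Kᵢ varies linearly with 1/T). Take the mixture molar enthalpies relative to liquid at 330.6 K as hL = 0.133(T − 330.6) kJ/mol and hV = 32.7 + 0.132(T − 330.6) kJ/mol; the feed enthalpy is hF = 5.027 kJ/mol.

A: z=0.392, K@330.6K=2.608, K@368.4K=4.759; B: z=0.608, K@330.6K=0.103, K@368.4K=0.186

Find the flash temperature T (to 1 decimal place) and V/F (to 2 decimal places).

T = 337.2 K, V/F = 0.13

Adiabatic flash: solve Rachford–Rice at each trial T, then check hF = ψ·hV(T) + (1−ψ)·hL(T).
  T = 330.6 K: K = (2.608, 0.103), RR gives ψ = 0.059, H_out = 1.926 kJ/mol
  T = 368.4 K: K = (4.759, 0.186), RR gives ψ = 0.320, H_out = 15.474 kJ/mol
  T = 349.5 K: K = (3.581, 0.141), RR gives ψ = 0.221, H_out = 9.722 kJ/mol
  T = 340.1 K: K = (3.072, 0.121), RR gives ψ = 0.153, H_out = 6.249 kJ/mol
  T = 335.4 K: K = (2.836, 0.112), RR gives ψ = 0.110, H_out = 4.243 kJ/mol
  T = 337.8 K: K = (2.955, 0.116), RR gives ψ = 0.133, H_out = 5.295 kJ/mol
Linear interpolation between T = 335.4 (H_out = 4.243) and T = 337.8 (H_out = 5.295) on hF = 5.027 gives T ≈ 337.2 K, at which ψ = 0.13.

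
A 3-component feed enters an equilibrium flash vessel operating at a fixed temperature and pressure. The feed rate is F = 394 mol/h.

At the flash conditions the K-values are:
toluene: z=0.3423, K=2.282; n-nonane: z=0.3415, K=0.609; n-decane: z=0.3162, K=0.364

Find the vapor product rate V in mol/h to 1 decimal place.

V = 61.6 mol/h

Rachford–Rice: g(β) = Σ zᵢ(Kᵢ−1)/(1+β(Kᵢ−1)) = 0.
Check two-phase: ΣzᵢKᵢ = 1.1042 > 1 and Σzᵢ/Kᵢ = 1.5794 > 1, so g(0) = 0.1042 > 0 and g(1) = -0.5794 < 0.
Newton–Raphson from β = 0.5:
  β = 0.5000: g = -0.19343, g' = -0.5646 → β = 0.1574
  β = 0.1574: g = -0.00060, g' = -0.6068 → β = 0.1564
Converged at β = 0.1564.
Then V = β·F = 0.1564·394 = 61.6 mol/h and L = F − V = 332.4 mol/h.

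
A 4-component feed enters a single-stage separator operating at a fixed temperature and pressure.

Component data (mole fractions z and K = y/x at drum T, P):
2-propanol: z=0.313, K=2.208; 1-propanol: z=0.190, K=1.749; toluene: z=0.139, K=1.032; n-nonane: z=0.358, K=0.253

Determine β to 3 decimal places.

Rachford–Rice: g(β) = Σ zᵢ(Kᵢ−1)/(1+β(Kᵢ−1)) = 0.
Check two-phase: ΣzᵢKᵢ = 1.257 > 1 and Σzᵢ/Kᵢ = 1.800 > 1, so g(0) = 0.257 > 0 and g(1) = -0.800 < 0.
Iterate (Newton) starting at β = 0.65:
  β = 0.650: g = -0.2080, g' = -0.946 → β = 0.430
  β = 0.430: g = -0.0333, g' = -0.693 → β = 0.382
  β = 0.382: g = -0.0006, g' = -0.670 → β = 0.381
Converged at β = 0.381.

β = 0.381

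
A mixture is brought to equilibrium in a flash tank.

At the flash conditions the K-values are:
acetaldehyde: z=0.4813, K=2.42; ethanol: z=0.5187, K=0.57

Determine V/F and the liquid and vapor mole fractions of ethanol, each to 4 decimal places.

V/F = 0.7540, x_ethanol = 0.7676, y_ethanol = 0.4375

Binary case is linear: z₁(K₁−1)(1+V/F(K₂−1)) + z₂(K₂−1)(1+V/F(K₁−1)) = 0
⇒ V/F = [z₁(K₁−1)+z₂(K₂−1)] / [−(K₁−1)(K₂−1)] = 0.46040/0.61060 = 0.7540
Compositions from xᵢ = zᵢ/(1+V/F(Kᵢ−1)), yᵢ = Kᵢxᵢ:
  acetaldehyde: x = 0.2324, y = 0.5625
  ethanol: x = 0.7676, y = 0.4375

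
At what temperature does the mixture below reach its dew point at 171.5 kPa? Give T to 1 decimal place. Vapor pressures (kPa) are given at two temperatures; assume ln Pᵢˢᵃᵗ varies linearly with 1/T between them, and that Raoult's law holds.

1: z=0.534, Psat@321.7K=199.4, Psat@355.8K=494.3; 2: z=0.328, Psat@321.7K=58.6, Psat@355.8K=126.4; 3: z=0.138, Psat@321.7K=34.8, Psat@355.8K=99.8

T = 349.8 K

Dew-point temperature: Σzᵢ·P/Pᵢˢᵃᵗ(T) = 1. Interpolate ln Pᵢˢᵃᵗ = aᵢ + bᵢ/T.
  T = 321.7 K: ΣzᵢP/Pᵢˢᵃᵗ = 2.0993
  T = 355.8 K: ΣzᵢP/Pᵢˢᵃᵗ = 0.8675
  T = 338.8 K: ΣzᵢP/Pᵢˢᵃᵗ = 1.3156
  T = 347.3 K: ΣzᵢP/Pᵢˢᵃᵗ = 1.0624
  T = 351.6 K: ΣzᵢP/Pᵢˢᵃᵗ = 0.9576
  T = 349.5 K: ΣzᵢP/Pᵢˢᵃᵗ = 1.0071
Interpolating between 349.5 K and 351.6 K gives T ≈ 349.8 K.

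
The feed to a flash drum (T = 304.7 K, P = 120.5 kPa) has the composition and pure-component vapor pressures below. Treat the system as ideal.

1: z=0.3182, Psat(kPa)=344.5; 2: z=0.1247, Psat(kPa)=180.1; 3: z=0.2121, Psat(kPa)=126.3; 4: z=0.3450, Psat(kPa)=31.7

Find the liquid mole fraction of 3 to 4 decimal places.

Raoult's law: Kᵢ = Pᵢˢᵃᵗ/P = Pᵢˢᵃᵗ/120.5.
  K_1 = 344.5/120.5 = 2.858921, K_2 = 180.1/120.5 = 1.494606, K_3 = 126.3/120.5 = 1.048133, K_4 = 31.7/120.5 = 0.263071
Rachford–Rice: g(β) = Σ zᵢ(Kᵢ−1)/(1+β(Kᵢ−1)) = 0.
Feasibility: ΣzᵢKᵢ = 1.4092, Σzᵢ/Kᵢ = 1.7085 — both > 1, two phases present.
Newton iteration, β⁰ = 0.5:
  β = 0.5000: g = -0.03659, g' = -0.7852 → β = 0.4534
  β = 0.4534: g = -0.00046, g' = -0.7672 → β = 0.4528
Converged at β = 0.4528.
Compositions from xᵢ = zᵢ/(1+β(Kᵢ−1)), yᵢ = Kᵢxᵢ:
  1: x = 0.1728, y = 0.4939
  2: x = 0.1019, y = 0.1523
  3: x = 0.2076, y = 0.2176
  4: x = 0.5178, y = 0.1362

x_3 = 0.2076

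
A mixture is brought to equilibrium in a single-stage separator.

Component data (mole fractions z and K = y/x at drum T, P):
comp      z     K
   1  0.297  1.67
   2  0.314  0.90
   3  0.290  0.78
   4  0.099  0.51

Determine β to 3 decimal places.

β = 0.357

Iterate (Newton) starting at β = 0.63:
  β = 0.630: g = -0.0378, g' = -0.138 → β = 0.356
  β = 0.356: g = 0.0001, g' = -0.142 → β = 0.357
Converged at β = 0.357.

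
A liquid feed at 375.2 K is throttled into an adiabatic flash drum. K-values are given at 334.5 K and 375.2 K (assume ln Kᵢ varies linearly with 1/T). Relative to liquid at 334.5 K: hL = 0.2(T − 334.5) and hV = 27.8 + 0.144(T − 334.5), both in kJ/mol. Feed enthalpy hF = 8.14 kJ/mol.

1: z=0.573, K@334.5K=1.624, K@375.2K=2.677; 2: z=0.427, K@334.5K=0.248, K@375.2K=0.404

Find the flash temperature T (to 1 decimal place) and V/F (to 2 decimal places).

T = 341.6 K, V/F = 0.25

Adiabatic flash: solve Rachford–Rice at each trial T, then check hF = ψ·hV(T) + (1−ψ)·hL(T).
  T = 334.5 K: K = (1.624, 0.248), RR gives ψ = 0.078, H_out = 2.159 kJ/mol
  T = 375.2 K: K = (2.677, 0.404), RR gives ψ = 0.707, H_out = 26.178 kJ/mol
  T = 354.9 K: K = (2.116, 0.321), RR gives ψ = 0.462, H_out = 16.387 kJ/mol
  T = 344.7 K: K = (1.861, 0.283), RR gives ψ = 0.304, H_out = 10.309 kJ/mol
  T = 339.6 K: K = (1.740, 0.265), RR gives ψ = 0.203, H_out = 6.611 kJ/mol
  T = 342.1 K: K = (1.799, 0.274), RR gives ψ = 0.255, H_out = 8.499 kJ/mol
  T = 340.9 K: K = (1.771, 0.270), RR gives ψ = 0.231, H_out = 7.612 kJ/mol
Linear interpolation between T = 340.9 (H_out = 7.612) and T = 342.1 (H_out = 8.499) on hF = 8.14 gives T ≈ 341.6 K, at which ψ = 0.25.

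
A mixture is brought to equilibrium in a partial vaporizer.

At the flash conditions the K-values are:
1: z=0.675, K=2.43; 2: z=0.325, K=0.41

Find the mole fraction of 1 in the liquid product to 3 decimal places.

Let ψ = V/F and solve Σ zᵢ(Kᵢ−1)/(1+ψ(Kᵢ−1)) = 0.
g(0) = ΣzᵢKᵢ − 1 = 0.774 and g(1) = 1 − Σzᵢ/Kᵢ = -0.070, so a root lies in (0, 1).
Binary case is linear: z₁(K₁−1)(1+ψ(K₂−1)) + z₂(K₂−1)(1+ψ(K₁−1)) = 0
⇒ ψ = [z₁(K₁−1)+z₂(K₂−1)] / [−(K₁−1)(K₂−1)] = 0.7735/0.8437 = 0.917
Compositions from xᵢ = zᵢ/(1+ψ(Kᵢ−1)), yᵢ = Kᵢxᵢ:
  1: x = 0.292, y = 0.710
  2: x = 0.708, y = 0.290

x_1 = 0.292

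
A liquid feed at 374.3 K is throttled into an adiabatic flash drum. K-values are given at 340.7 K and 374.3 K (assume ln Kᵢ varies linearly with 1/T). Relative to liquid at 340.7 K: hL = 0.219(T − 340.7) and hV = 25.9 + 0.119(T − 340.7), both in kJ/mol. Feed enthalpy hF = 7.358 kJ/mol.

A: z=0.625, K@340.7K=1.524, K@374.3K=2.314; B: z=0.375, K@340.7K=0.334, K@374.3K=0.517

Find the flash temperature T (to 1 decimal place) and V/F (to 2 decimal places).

Adiabatic flash: solve Rachford–Rice at each trial T, then check hF = ψ·hV(T) + (1−ψ)·hL(T).
  T = 340.7 K: K = (1.524, 0.334), RR gives ψ = 0.223, H_out = 5.770 kJ/mol
  T = 374.3 K: K = (2.314, 0.517), RR gives ψ = 1.000, H_out = 29.898 kJ/mol
  T = 357.5 K: K = (1.896, 0.420), RR gives ψ = 0.659, H_out = 19.639 kJ/mol
  T = 349.1 K: K = (1.705, 0.375), RR gives ψ = 0.469, H_out = 13.581 kJ/mol
  T = 344.9 K: K = (1.613, 0.354), RR gives ψ = 0.356, H_out = 9.995 kJ/mol
  T = 342.8 K: K = (1.568, 0.344), RR gives ψ = 0.293, H_out = 7.981 kJ/mol
Linear interpolation between T = 340.7 (H_out = 5.770) and T = 342.8 (H_out = 7.981) on hF = 7.358 gives T ≈ 342.2 K, at which ψ = 0.27.

T = 342.2 K, V/F = 0.27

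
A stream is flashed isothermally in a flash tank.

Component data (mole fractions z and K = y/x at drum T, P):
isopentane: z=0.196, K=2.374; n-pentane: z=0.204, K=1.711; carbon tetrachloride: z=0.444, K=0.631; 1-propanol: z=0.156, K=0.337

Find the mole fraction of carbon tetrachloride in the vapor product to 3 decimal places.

y_carbon tetrachloride = 0.314

Let ψ = V/F and solve Σ zᵢ(Kᵢ−1)/(1+ψ(Kᵢ−1)) = 0.
Feasibility: ΣzᵢKᵢ = 1.147, Σzᵢ/Kᵢ = 1.368 — both > 1, two phases present.
Newton iteration, ψ⁰ = 0.5:
  ψ = 0.500: g = -0.0890, g' = -0.430 → ψ = 0.293
Converged at ψ = 0.293.
Compositions from xᵢ = zᵢ/(1+ψ(Kᵢ−1)), yᵢ = Kᵢxᵢ:
  isopentane: x = 0.140, y = 0.332
  n-pentane: x = 0.169, y = 0.289
  carbon tetrachloride: x = 0.498, y = 0.314
  1-propanol: x = 0.194, y = 0.065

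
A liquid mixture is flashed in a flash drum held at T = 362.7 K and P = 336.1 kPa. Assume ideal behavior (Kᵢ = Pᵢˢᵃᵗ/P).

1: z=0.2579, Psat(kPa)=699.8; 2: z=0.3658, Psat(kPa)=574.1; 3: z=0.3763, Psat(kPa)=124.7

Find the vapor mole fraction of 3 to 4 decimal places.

Raoult's law: Kᵢ = Pᵢˢᵃᵗ/P = Pᵢˢᵃᵗ/336.1.
  K_1 = 699.8/336.1 = 2.082118, K_2 = 574.1/336.1 = 1.708123, K_3 = 124.7/336.1 = 0.371021
Material balance + equilibrium reduce to Σ zᵢ(Kᵢ−1)/(1+β(Kᵢ−1)) = 0.
Check two-phase: ΣzᵢKᵢ = 1.3014 > 1 and Σzᵢ/Kᵢ = 1.3522 > 1, so g(0) = 0.3014 > 0 and g(1) = -0.3522 < 0.
Newton–Raphson from β = 0.45:
  β = 0.4500: g = 0.05400, g' = -0.5317 → β = 0.5516
  β = 0.5516: g = -0.00137, g' = -0.5623 → β = 0.5491
Converged at β = 0.5491.
Compositions from xᵢ = zᵢ/(1+β(Kᵢ−1)), yᵢ = Kᵢxᵢ:
  1: x = 0.1618, y = 0.3368
  2: x = 0.2634, y = 0.4499
  3: x = 0.5748, y = 0.2133

y_3 = 0.2133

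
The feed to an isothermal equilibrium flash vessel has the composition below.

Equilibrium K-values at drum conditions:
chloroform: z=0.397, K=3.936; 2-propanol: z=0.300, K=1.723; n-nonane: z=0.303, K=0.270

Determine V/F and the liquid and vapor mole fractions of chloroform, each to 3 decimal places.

Rachford–Rice: g(V/F) = Σ zᵢ(Kᵢ−1)/(1+V/F(Kᵢ−1)) = 0.
Check two-phase: ΣzᵢKᵢ = 2.161 > 1 and Σzᵢ/Kᵢ = 1.397 > 1, so g(0) = 1.161 > 0 and g(1) = -0.397 < 0.
Iterate (Newton) starting at V/F = 0.5:
  V/F = 0.500: g = 0.2833, g' = -1.047 → V/F = 0.771
  V/F = 0.771: g = -0.0090, g' = -1.230 → V/F = 0.763
Converged at V/F = 0.763.
Compositions from xᵢ = zᵢ/(1+V/F(Kᵢ−1)), yᵢ = Kᵢxᵢ:
  chloroform: x = 0.123, y = 0.482
  2-propanol: x = 0.193, y = 0.333
  n-nonane: x = 0.684, y = 0.185

V/F = 0.763, x_chloroform = 0.123, y_chloroform = 0.482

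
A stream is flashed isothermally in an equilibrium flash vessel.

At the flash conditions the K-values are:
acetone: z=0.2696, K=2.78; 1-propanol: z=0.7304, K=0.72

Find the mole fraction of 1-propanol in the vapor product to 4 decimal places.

Newton iteration, β⁰ = 0.55:
  β = 0.5500: g = 0.00075, g' = -0.2981 → β = 0.5525
Converged at β = 0.5525.
Compositions from xᵢ = zᵢ/(1+β(Kᵢ−1)), yᵢ = Kᵢxᵢ:
  acetone: x = 0.1359, y = 0.3779
  1-propanol: x = 0.8641, y = 0.6221

y_1-propanol = 0.6221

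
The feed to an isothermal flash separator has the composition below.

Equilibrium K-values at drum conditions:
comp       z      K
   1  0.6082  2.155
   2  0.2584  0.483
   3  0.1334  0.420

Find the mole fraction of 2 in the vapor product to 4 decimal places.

y_2 = 0.2106

Rachford–Rice: g(V/F) = Σ zᵢ(Kᵢ−1)/(1+V/F(Kᵢ−1)) = 0.
Feasibility: ΣzᵢKᵢ = 1.4915, Σzᵢ/Kᵢ = 1.1348 — both > 1, two phases present.
Newton–Raphson from V/F = 0.58:
  V/F = 0.5800: g = 0.11326, g' = -0.5338 → V/F = 0.7922
  V/F = 0.7922: g = -0.00258, g' = -0.5730 → V/F = 0.7877
Converged at V/F = 0.7877.
Compositions from xᵢ = zᵢ/(1+V/F(Kᵢ−1)), yᵢ = Kᵢxᵢ:
  1: x = 0.3185, y = 0.6863
  2: x = 0.4359, y = 0.2106
  3: x = 0.2456, y = 0.1032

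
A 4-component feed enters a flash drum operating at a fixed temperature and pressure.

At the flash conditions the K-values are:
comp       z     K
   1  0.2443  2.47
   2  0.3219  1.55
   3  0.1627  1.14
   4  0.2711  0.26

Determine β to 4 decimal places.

β = 0.5765

Let β = V/F and solve Σ zᵢ(Kᵢ−1)/(1+β(Kᵢ−1)) = 0.
g(0) = ΣzᵢKᵢ − 1 = 0.3583 and g(1) = 1 − Σzᵢ/Kᵢ = -0.4920, so a root lies in (0, 1).
Newton iteration, β⁰ = 0.5:
  β = 0.5000: g = 0.04870, g' = -0.6121 → β = 0.5796
  β = 0.5796: g = -0.00203, g' = -0.6678 → β = 0.5765
Converged at β = 0.5765.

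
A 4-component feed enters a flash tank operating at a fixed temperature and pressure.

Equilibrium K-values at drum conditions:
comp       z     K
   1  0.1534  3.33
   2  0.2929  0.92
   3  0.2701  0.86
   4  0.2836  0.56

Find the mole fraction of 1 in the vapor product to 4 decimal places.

y_1 = 0.2972

Newton–Raphson from ψ = 0.5:
  ψ = 0.5000: g = -0.05996, g' = -0.2761 → ψ = 0.2828
  ψ = 0.2828: g = 0.00958, g' = -0.3819 → ψ = 0.3079
  ψ = 0.3079: g = 0.00023, g' = -0.3636 → ψ = 0.3086
Converged at ψ = 0.3086.
Compositions from xᵢ = zᵢ/(1+ψ(Kᵢ−1)), yᵢ = Kᵢxᵢ:
  1: x = 0.0892, y = 0.2972
  2: x = 0.3003, y = 0.2763
  3: x = 0.2823, y = 0.2428
  4: x = 0.3282, y = 0.1838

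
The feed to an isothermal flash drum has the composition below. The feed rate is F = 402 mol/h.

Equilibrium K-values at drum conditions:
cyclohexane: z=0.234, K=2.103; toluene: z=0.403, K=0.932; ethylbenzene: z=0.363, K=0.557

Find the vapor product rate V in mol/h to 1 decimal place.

Material balance + equilibrium reduce to Σ zᵢ(Kᵢ−1)/(1+V/F(Kᵢ−1)) = 0.
g(0) = ΣzᵢKᵢ − 1 = 0.070 and g(1) = 1 − Σzᵢ/Kᵢ = -0.195, so a root lies in (0, 1).
Iterate (Newton) starting at V/F = 0.34:
  V/F = 0.340: g = -0.0297, g' = -0.251 → V/F = 0.222
  V/F = 0.222: g = 0.0012, g' = -0.273 → V/F = 0.226
Converged at V/F = 0.226.
Then V = V/F·F = 0.2263·402 = 91.0 mol/h and L = F − V = 311.0 mol/h.

V = 91.0 mol/h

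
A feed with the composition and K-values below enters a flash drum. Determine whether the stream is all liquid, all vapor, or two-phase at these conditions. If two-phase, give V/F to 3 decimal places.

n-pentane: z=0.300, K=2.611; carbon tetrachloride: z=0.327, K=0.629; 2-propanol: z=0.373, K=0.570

two-phase, V/F = 0.310

ΣzᵢKᵢ = 1.202; Σzᵢ/Kᵢ = 1.289.
Both exceed 1, so a two-phase solution exists.
Let ψ = V/F and solve Σ zᵢ(Kᵢ−1)/(1+ψ(Kᵢ−1)) = 0.
Newton–Raphson from ψ = 0.5:
  ψ = 0.500: g = -0.0856, g' = -0.419 → ψ = 0.296
  ψ = 0.296: g = 0.0074, g' = -0.505 → ψ = 0.310
Converged at ψ = 0.310.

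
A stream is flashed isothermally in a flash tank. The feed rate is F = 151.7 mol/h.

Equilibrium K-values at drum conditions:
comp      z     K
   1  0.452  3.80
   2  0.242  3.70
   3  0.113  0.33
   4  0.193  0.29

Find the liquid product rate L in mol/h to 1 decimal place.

Let β = V/F and solve Σ zᵢ(Kᵢ−1)/(1+β(Kᵢ−1)) = 0.
Check two-phase: ΣzᵢKᵢ = 2.706 > 1 and Σzᵢ/Kᵢ = 1.192 > 1, so g(0) = 1.706 > 0 and g(1) = -0.192 < 0.
Newton–Raphson from β = 0.5:
  β = 0.500: g = 0.4791, g' = -1.283 → β = 0.873
  β = 0.873: g = 0.0188, g' = -1.424 → β = 0.887
  β = 0.887: g = -0.0002, g' = -1.462 → β = 0.886
Converged at β = 0.886.
Then V = β·F = 0.8863·151.7 = 134.5 mol/h and L = F − V = 17.2 mol/h.

L = 17.2 mol/h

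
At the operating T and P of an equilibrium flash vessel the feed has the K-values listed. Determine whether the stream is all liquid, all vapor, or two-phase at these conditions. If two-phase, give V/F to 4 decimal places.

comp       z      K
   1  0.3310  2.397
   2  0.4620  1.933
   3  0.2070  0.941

ΣzᵢKᵢ = 1.8812; Σzᵢ/Kᵢ = 0.5971.
Since Σzᵢ/Kᵢ < 1 the mixture is above its dew point — single vapor phase.

all vapor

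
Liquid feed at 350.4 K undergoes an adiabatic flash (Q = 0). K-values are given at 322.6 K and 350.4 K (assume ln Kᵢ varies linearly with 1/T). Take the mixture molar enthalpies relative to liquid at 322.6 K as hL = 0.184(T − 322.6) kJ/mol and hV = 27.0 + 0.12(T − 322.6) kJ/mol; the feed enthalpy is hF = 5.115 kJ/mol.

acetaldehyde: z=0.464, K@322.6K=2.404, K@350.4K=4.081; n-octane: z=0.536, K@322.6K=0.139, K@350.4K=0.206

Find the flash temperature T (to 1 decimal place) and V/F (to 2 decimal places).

T = 324.2 K, V/F = 0.18

Adiabatic flash: solve Rachford–Rice at each trial T, then check hF = ψ·hV(T) + (1−ψ)·hL(T).
  T = 322.6 K: K = (2.404, 0.139), RR gives ψ = 0.157, H_out = 4.243 kJ/mol
  T = 350.4 K: K = (4.081, 0.206), RR gives ψ = 0.410, H_out = 15.466 kJ/mol
  T = 336.5 K: K = (3.167, 0.171), RR gives ψ = 0.312, H_out = 10.705 kJ/mol
  T = 329.6 K: K = (2.770, 0.154), RR gives ψ = 0.246, H_out = 7.817 kJ/mol
  T = 326.1 K: K = (2.582, 0.147), RR gives ψ = 0.205, H_out = 6.133 kJ/mol
  T = 324.4 K: K = (2.495, 0.143), RR gives ψ = 0.183, H_out = 5.244 kJ/mol
Linear interpolation between T = 322.6 (H_out = 4.243) and T = 324.4 (H_out = 5.244) on hF = 5.115 gives T ≈ 324.2 K, at which ψ = 0.18.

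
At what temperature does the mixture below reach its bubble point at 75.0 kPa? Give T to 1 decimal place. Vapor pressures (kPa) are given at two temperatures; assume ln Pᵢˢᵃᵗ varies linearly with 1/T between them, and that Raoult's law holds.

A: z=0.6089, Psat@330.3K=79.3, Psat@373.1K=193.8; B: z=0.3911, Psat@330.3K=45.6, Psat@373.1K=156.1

Bubble-point temperature: ΣzᵢPᵢˢᵃᵗ(T) = P. Interpolate ln Pᵢˢᵃᵗ = aᵢ + bᵢ/T.
  T = 330.3 K: ΣzᵢPᵢˢᵃᵗ = 66.12 kPa
  T = 373.1 K: ΣzᵢPᵢˢᵃᵗ = 179.06 kPa
  T = 351.7 K: ΣzᵢPᵢˢᵃᵗ = 111.82 kPa
  T = 341.0 K: ΣzᵢPᵢˢᵃᵗ = 86.63 kPa
  T = 335.6 K: ΣzᵢPᵢˢᵃᵗ = 75.73 kPa
  T = 333.0 K: ΣzᵢPᵢˢᵃᵗ = 70.89 kPa
Interpolating between 333.0 K and 335.6 K gives T ≈ 335.2 K.

T = 335.2 K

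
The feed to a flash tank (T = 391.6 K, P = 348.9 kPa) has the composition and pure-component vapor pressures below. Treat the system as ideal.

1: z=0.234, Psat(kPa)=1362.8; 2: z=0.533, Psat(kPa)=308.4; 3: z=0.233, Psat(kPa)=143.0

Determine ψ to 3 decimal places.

Raoult's law: Kᵢ = Pᵢˢᵃᵗ/P = Pᵢˢᵃᵗ/348.9.
  K_1 = 1362.8/348.9 = 3.90599, K_2 = 308.4/348.9 = 0.88392, K_3 = 143.0/348.9 = 0.40986
Material balance + equilibrium reduce to Σ zᵢ(Kᵢ−1)/(1+ψ(Kᵢ−1)) = 0.
Feasibility: ΣzᵢKᵢ = 1.481, Σzᵢ/Kᵢ = 1.231 — both > 1, two phases present.
Newton–Raphson from ψ = 0.5:
  ψ = 0.500: g = 0.0165, g' = -0.500 → ψ = 0.533
Converged at ψ = 0.533.

ψ = 0.533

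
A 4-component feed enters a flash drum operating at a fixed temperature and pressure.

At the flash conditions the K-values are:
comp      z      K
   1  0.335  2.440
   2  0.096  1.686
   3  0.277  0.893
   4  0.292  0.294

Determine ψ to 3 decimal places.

Material balance + equilibrium reduce to Σ zᵢ(Kᵢ−1)/(1+ψ(Kᵢ−1)) = 0.
Check two-phase: ΣzᵢKᵢ = 1.312 > 1 and Σzᵢ/Kᵢ = 1.498 > 1, so g(0) = 0.312 > 0 and g(1) = -0.498 < 0.
Iterate (Newton) starting at ψ = 0.46:
  ψ = 0.460: g = 0.0038, g' = -0.600 → ψ = 0.466
Converged at ψ = 0.466.

ψ = 0.466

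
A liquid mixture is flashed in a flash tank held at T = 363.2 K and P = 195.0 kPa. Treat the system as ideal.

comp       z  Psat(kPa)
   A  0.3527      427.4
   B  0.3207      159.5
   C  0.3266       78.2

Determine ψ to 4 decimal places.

Raoult's law: Kᵢ = Pᵢˢᵃᵗ/P = Pᵢˢᵃᵗ/195.0.
  K_A = 427.4/195.0 = 2.191795, K_B = 159.5/195.0 = 0.817949, K_C = 78.2/195.0 = 0.401026
Material balance + equilibrium reduce to Σ zᵢ(Kᵢ−1)/(1+ψ(Kᵢ−1)) = 0.
Feasibility: ΣzᵢKᵢ = 1.1663, Σzᵢ/Kᵢ = 1.3674 — both > 1, two phases present.
Newton iteration, ψ⁰ = 0.47:
  ψ = 0.4700: g = -0.06669, g' = -0.4455 → ψ = 0.3203
  ψ = 0.3203: g = 0.00015, g' = -0.4538 → ψ = 0.3206
Converged at ψ = 0.3206.

ψ = 0.3206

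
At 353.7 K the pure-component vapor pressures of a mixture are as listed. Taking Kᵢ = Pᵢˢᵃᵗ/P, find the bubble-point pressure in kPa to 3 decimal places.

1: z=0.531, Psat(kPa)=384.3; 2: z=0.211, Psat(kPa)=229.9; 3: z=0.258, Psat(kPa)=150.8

At the bubble point ψ → 0, so ΣzᵢKᵢ = 1 with Kᵢ = Pᵢˢᵃᵗ/P ⇒ P = ΣzᵢPᵢˢᵃᵗ.
P = 0.531·384.3 + 0.211·229.9 + 0.258·150.8 = 291.479 kPa

Pbub = 291.479 kPa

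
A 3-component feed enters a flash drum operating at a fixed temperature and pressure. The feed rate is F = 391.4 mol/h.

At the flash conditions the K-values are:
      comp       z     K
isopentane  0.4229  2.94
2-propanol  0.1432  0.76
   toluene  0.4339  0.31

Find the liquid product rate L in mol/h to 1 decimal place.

L = 230.3 mol/h

Rachford–Rice: g(β) = Σ zᵢ(Kᵢ−1)/(1+β(Kᵢ−1)) = 0.
g(0) = ΣzᵢKᵢ − 1 = 0.4867 and g(1) = 1 − Σzᵢ/Kᵢ = -0.7319, so a root lies in (0, 1).
Iterate (Newton) starting at β = 0.56:
  β = 0.5600: g = -0.13440, g' = -0.9253 → β = 0.4147
  β = 0.4147: g = -0.00296, g' = -0.9043 → β = 0.4115
Converged at β = 0.4115.
Then V = β·F = 0.4115·391.4 = 161.1 mol/h and L = F − V = 230.3 mol/h.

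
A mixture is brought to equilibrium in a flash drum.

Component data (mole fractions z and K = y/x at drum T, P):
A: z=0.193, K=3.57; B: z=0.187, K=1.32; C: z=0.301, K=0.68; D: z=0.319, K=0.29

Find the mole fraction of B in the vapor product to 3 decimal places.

Newton iteration, ψ⁰ = 0.54:
  ψ = 0.540: g = -0.2250, g' = -0.706 → ψ = 0.221
Converged at ψ = 0.221.
Compositions from xᵢ = zᵢ/(1+ψ(Kᵢ−1)), yᵢ = Kᵢxᵢ:
  A: x = 0.123, y = 0.439
  B: x = 0.175, y = 0.231
  C: x = 0.324, y = 0.220
  D: x = 0.378, y = 0.110

y_B = 0.231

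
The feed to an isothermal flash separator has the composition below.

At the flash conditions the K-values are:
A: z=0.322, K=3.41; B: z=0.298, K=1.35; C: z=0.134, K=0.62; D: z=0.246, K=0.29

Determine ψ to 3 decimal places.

Let ψ = V/F and solve Σ zᵢ(Kᵢ−1)/(1+ψ(Kᵢ−1)) = 0.
Check two-phase: ΣzᵢKᵢ = 1.655 > 1 and Σzᵢ/Kᵢ = 1.380 > 1, so g(0) = 0.655 > 0 and g(1) = -0.380 < 0.
Newton iteration, ψ⁰ = 0.48:
  ψ = 0.480: g = 0.1219, g' = -0.743 → ψ = 0.644
Converged at ψ = 0.644.

ψ = 0.644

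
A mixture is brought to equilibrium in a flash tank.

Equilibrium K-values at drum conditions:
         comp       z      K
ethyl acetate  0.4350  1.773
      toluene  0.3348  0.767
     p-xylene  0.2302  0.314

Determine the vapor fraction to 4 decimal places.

Material balance + equilibrium reduce to Σ zᵢ(Kᵢ−1)/(1+ψ(Kᵢ−1)) = 0.
Feasibility: ΣzᵢKᵢ = 1.1003, Σzᵢ/Kᵢ = 1.4150 — both > 1, two phases present.
Newton–Raphson from ψ = 0.45:
  ψ = 0.4500: g = -0.06611, g' = -0.3924 → ψ = 0.2816
  ψ = 0.2816: g = -0.00305, g' = -0.3625 → ψ = 0.2731
Converged at ψ = 0.2731.

ψ = 0.2731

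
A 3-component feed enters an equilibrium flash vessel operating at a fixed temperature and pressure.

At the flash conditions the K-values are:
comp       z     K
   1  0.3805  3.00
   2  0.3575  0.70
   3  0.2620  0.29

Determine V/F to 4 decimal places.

Rachford–Rice: g(V/F) = Σ zᵢ(Kᵢ−1)/(1+V/F(Kᵢ−1)) = 0.
g(0) = ΣzᵢKᵢ − 1 = 0.4677 and g(1) = 1 − Σzᵢ/Kᵢ = -0.5410, so a root lies in (0, 1).
Newton iteration, V/F⁰ = 0.66:
  V/F = 0.6600: g = -0.15577, g' = -0.8005 → V/F = 0.4654
  V/F = 0.4654: g = -0.00835, g' = -0.7463 → V/F = 0.4542
Converged at V/F = 0.4542.

V/F = 0.4542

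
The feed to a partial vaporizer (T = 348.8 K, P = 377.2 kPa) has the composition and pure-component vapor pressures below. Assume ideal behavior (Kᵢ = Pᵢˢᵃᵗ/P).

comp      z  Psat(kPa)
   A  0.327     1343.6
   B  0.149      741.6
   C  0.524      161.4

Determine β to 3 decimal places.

Raoult's law: Kᵢ = Pᵢˢᵃᵗ/P = Pᵢˢᵃᵗ/377.2.
  K_A = 1343.6/377.2 = 3.56204, K_B = 741.6/377.2 = 1.96607, K_C = 161.4/377.2 = 0.42789
Let β = V/F and solve Σ zᵢ(Kᵢ−1)/(1+β(Kᵢ−1)) = 0.
g(0) = ΣzᵢKᵢ − 1 = 0.682 and g(1) = 1 − Σzᵢ/Kᵢ = -0.392, so a root lies in (0, 1).
Iterate (Newton) starting at β = 0.5:
  β = 0.500: g = 0.0444, g' = -0.812 → β = 0.555
Converged at β = 0.555.

β = 0.555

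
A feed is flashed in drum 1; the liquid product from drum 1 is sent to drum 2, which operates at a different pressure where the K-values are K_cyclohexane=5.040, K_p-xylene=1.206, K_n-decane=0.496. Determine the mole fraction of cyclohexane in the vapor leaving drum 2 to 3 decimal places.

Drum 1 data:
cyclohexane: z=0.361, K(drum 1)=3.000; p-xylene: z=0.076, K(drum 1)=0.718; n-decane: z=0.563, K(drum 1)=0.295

Drum 1:
Let ψ₁ = V/F and solve Σ zᵢ(Kᵢ−1)/(1+ψ₁(Kᵢ−1)) = 0.
Check two-phase: ΣzᵢKᵢ = 1.304 > 1 and Σzᵢ/Kᵢ = 2.135 > 1, so g(0) = 0.304 > 0 and g(1) = -1.135 < 0.
Newton–Raphson from ψ₁ = 0.44:
  ψ₁ = 0.440: g = -0.2158, g' = -1.005 → ψ₁ = 0.225
  ψ₁ = 0.225: g = 0.0031, g' = -1.089 → ψ₁ = 0.228
Converged at ψ₁ = 0.228.
Drum-1 compositions:
  cyclohexane: x = 0.248, y = 0.744
  p-xylene: x = 0.081, y = 0.058
  n-decane: x = 0.671, y = 0.198
Drum-2 feed = drum-1 liquid: z₂ = (0.2479, 0.0812, 0.6708).
Drum 2:
Newton iteration, ψ₂⁰ = 0.54:
  ψ₂ = 0.540: g = -0.1347, g' = -0.724 → ψ₂ = 0.354
  ψ₂ = 0.354: g = 0.0162, g' = -0.941 → ψ₂ = 0.371
  ψ₂ = 0.371: g = 0.0003, g' = -0.908 → ψ₂ = 0.372
Converged at ψ₂ = 0.372.
  cyclohexane: x = 0.099, y = 0.500
  p-xylene: x = 0.075, y = 0.091
  n-decane: x = 0.825, y = 0.409

y_cyclohexane (drum 2) = 0.500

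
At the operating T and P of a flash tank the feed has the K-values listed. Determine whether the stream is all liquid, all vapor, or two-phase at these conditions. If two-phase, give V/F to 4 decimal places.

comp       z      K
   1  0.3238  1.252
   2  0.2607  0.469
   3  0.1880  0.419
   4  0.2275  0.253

all liquid

ΣzᵢKᵢ = 0.6640; Σzᵢ/Kᵢ = 2.1624.
Since ΣzᵢKᵢ < 1 the mixture is below its bubble point — single liquid phase.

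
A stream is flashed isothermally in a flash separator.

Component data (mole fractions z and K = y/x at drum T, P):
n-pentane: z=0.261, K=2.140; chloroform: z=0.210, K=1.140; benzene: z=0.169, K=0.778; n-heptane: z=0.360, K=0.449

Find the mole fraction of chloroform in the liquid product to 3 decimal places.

x_chloroform = 0.204

Rachford–Rice: g(ψ) = Σ zᵢ(Kᵢ−1)/(1+ψ(Kᵢ−1)) = 0.
Check two-phase: ΣzᵢKᵢ = 1.091 > 1 and Σzᵢ/Kᵢ = 1.325 > 1, so g(0) = 0.091 > 0 and g(1) = -0.325 < 0.
Newton–Raphson from ψ = 0.5:
  ψ = 0.500: g = -0.0990, g' = -0.360 → ψ = 0.225
  ψ = 0.225: g = -0.0006, g' = -0.370 → ψ = 0.223
Converged at ψ = 0.223.
Compositions from xᵢ = zᵢ/(1+ψ(Kᵢ−1)), yᵢ = Kᵢxᵢ:
  n-pentane: x = 0.208, y = 0.445
  chloroform: x = 0.204, y = 0.232
  benzene: x = 0.178, y = 0.138
  n-heptane: x = 0.411, y = 0.184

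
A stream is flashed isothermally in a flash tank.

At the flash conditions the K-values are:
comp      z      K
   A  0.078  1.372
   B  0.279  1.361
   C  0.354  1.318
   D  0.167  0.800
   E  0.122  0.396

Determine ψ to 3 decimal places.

ψ = 0.834

Newton–Raphson from ψ = 0.5:
  ψ = 0.500: g = 0.0642, g' = -0.160 → ψ = 0.901
  ψ = 0.901: g = -0.0173, g' = -0.273 → ψ = 0.838
  ψ = 0.838: g = -0.0010, g' = -0.242 → ψ = 0.834
Converged at ψ = 0.834.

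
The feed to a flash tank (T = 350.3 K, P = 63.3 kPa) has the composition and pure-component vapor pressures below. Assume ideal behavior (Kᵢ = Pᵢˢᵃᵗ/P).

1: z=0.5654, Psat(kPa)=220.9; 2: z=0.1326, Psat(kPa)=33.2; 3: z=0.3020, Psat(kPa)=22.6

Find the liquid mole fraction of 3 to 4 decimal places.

x_3 = 0.5970

Raoult's law: Kᵢ = Pᵢˢᵃᵗ/P = Pᵢˢᵃᵗ/63.3.
  K_1 = 220.9/63.3 = 3.489731, K_2 = 33.2/63.3 = 0.524487, K_3 = 22.6/63.3 = 0.357030
Let ψ = V/F and solve Σ zᵢ(Kᵢ−1)/(1+ψ(Kᵢ−1)) = 0.
Check two-phase: ΣzᵢKᵢ = 2.1505 > 1 and Σzᵢ/Kᵢ = 1.2607 > 1, so g(0) = 1.1505 > 0 and g(1) = -0.2607 < 0.
Newton iteration, ψ⁰ = 0.65:
  ψ = 0.6500: g = 0.11277, g' = -0.9425 → ψ = 0.7696
  ψ = 0.7696: g = -0.00114, g' = -0.9760 → ψ = 0.7685
Converged at ψ = 0.7685.
Compositions from xᵢ = zᵢ/(1+ψ(Kᵢ−1)), yᵢ = Kᵢxᵢ:
  1: x = 0.1941, y = 0.6773
  2: x = 0.2090, y = 0.1096
  3: x = 0.5970, y = 0.2131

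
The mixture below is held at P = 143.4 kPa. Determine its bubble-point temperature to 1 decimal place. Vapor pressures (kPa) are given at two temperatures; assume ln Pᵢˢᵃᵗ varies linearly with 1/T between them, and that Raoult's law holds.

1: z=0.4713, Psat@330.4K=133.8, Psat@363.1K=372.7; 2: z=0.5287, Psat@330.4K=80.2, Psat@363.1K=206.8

T = 339.9 K

Bubble-point temperature: ΣzᵢPᵢˢᵃᵗ(T) = P. Interpolate ln Pᵢˢᵃᵗ = aᵢ + bᵢ/T.
  T = 330.4 K: ΣzᵢPᵢˢᵃᵗ = 105.46 kPa
  T = 363.1 K: ΣzᵢPᵢˢᵃᵗ = 284.99 kPa
  T = 346.8 K: ΣzᵢPᵢˢᵃᵗ = 177.71 kPa
  T = 338.6 K: ΣzᵢPᵢˢᵃᵗ = 137.76 kPa
  T = 342.7 K: ΣzᵢPᵢˢᵃᵗ = 156.70 kPa
  T = 340.6 K: ΣzᵢPᵢˢᵃᵗ = 146.75 kPa
Interpolating between 338.6 K and 340.6 K gives T ≈ 339.9 K.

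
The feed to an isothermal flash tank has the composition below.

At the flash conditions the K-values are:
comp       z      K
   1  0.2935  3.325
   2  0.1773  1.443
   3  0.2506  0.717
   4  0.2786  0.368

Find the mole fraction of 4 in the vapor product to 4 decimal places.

y_4 = 0.1593

Let ψ = V/F and solve Σ zᵢ(Kᵢ−1)/(1+ψ(Kᵢ−1)) = 0.
Feasibility: ΣzᵢKᵢ = 1.5139, Σzᵢ/Kᵢ = 1.3177 — both > 1, two phases present.
Newton iteration, ψ⁰ = 0.52:
  ψ = 0.5200: g = 0.02733, g' = -0.6226 → ψ = 0.5639
  ψ = 0.5639: g = 0.00016, g' = -0.6164 → ψ = 0.5642
Converged at ψ = 0.5642.
Compositions from xᵢ = zᵢ/(1+ψ(Kᵢ−1)), yᵢ = Kᵢxᵢ:
  1: x = 0.1270, y = 0.4222
  2: x = 0.1418, y = 0.2047
  3: x = 0.2982, y = 0.2138
  4: x = 0.4330, y = 0.1593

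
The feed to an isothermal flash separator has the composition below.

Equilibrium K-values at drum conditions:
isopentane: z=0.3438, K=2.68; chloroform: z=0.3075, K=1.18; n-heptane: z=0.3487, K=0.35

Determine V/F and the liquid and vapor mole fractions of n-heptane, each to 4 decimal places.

V/F = 0.5465, x_n-heptane = 0.5408, y_n-heptane = 0.1893

Material balance + equilibrium reduce to Σ zᵢ(Kᵢ−1)/(1+V/F(Kᵢ−1)) = 0.
Check two-phase: ΣzᵢKᵢ = 1.4063 > 1 and Σzᵢ/Kᵢ = 1.3852 > 1, so g(0) = 0.4063 > 0 and g(1) = -0.3852 < 0.
Newton iteration, V/F⁰ = 0.5:
  V/F = 0.5000: g = 0.02890, g' = -0.6183 → V/F = 0.5467
  V/F = 0.5467: g = -0.00016, g' = -0.6264 → V/F = 0.5465
Converged at V/F = 0.5465.
Compositions from xᵢ = zᵢ/(1+V/F(Kᵢ−1)), yᵢ = Kᵢxᵢ:
  isopentane: x = 0.1792, y = 0.4804
  chloroform: x = 0.2800, y = 0.3304
  n-heptane: x = 0.5408, y = 0.1893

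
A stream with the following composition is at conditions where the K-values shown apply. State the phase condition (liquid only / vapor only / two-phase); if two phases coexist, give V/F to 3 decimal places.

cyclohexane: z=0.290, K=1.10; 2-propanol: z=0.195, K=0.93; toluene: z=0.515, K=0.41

liquid only

ΣzᵢKᵢ = 0.712; Σzᵢ/Kᵢ = 1.729.
Since ΣzᵢKᵢ < 1 the mixture is below its bubble point — single liquid phase.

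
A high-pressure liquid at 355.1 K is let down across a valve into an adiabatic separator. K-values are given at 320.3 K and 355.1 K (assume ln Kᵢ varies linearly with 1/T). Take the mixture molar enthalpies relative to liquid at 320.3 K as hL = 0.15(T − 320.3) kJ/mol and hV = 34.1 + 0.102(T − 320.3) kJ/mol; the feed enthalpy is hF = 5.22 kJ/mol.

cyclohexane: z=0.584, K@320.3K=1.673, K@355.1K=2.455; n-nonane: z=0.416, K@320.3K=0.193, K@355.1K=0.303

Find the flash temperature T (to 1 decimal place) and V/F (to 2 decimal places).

T = 322.2 K, V/F = 0.14

Adiabatic flash: solve Rachford–Rice at each trial T, then check hF = ψ·hV(T) + (1−ψ)·hL(T).
  T = 320.3 K: K = (1.673, 0.193), RR gives ψ = 0.106, H_out = 3.599 kJ/mol
  T = 355.1 K: K = (2.455, 0.303), RR gives ψ = 0.552, H_out = 23.120 kJ/mol
  T = 337.7 K: K = (2.047, 0.245), RR gives ψ = 0.376, H_out = 15.109 kJ/mol
  T = 329.0 K: K = (1.855, 0.218), RR gives ψ = 0.260, H_out = 10.078 kJ/mol
  T = 324.6 K: K = (1.762, 0.205), RR gives ψ = 0.189, H_out = 7.044 kJ/mol
  T = 322.5 K: K = (1.718, 0.199), RR gives ψ = 0.150, H_out = 5.431 kJ/mol
Linear interpolation between T = 320.3 (H_out = 3.599) and T = 322.5 (H_out = 5.431) on hF = 5.22 gives T ≈ 322.2 K, at which ψ = 0.14.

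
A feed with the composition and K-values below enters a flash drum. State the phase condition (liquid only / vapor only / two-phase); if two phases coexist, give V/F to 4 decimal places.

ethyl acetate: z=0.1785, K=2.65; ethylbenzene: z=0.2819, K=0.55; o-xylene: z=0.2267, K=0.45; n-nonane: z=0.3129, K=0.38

liquid only

ΣzᵢKᵢ = 0.8490; Σzᵢ/Kᵢ = 1.9071.
Since ΣzᵢKᵢ < 1 the mixture is below its bubble point — single liquid phase.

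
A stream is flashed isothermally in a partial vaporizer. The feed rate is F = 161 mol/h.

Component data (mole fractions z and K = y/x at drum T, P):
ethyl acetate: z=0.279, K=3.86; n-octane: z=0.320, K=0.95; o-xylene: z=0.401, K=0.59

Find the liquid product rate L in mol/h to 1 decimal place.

Newton iteration, β⁰ = 0.5:
  β = 0.500: g = 0.1052, g' = -0.494 → β = 0.713
  β = 0.713: g = 0.0137, g' = -0.383 → β = 0.749
Converged at β = 0.749.
Then V = β·F = 0.7491·161 = 120.6 mol/h and L = F − V = 40.4 mol/h.

L = 40.4 mol/h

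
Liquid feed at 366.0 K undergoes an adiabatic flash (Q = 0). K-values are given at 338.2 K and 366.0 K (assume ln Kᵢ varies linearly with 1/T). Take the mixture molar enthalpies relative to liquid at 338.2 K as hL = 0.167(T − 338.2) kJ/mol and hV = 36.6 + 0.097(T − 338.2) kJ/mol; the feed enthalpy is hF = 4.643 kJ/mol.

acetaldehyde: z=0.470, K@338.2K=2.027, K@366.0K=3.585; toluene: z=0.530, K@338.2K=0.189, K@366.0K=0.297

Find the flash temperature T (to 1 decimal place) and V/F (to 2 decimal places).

Adiabatic flash: solve Rachford–Rice at each trial T, then check hF = ψ·hV(T) + (1−ψ)·hL(T).
  T = 338.2 K: K = (2.027, 0.189), RR gives ψ = 0.063, H_out = 2.323 kJ/mol
  T = 366.0 K: K = (3.585, 0.297), RR gives ψ = 0.464, H_out = 20.706 kJ/mol
  T = 352.1 K: K = (2.726, 0.239), RR gives ψ = 0.311, H_out = 13.388 kJ/mol
  T = 345.1 K: K = (2.355, 0.213), RR gives ψ = 0.206, H_out = 8.594 kJ/mol
  T = 341.6 K: K = (2.184, 0.201), RR gives ψ = 0.140, H_out = 5.671 kJ/mol
  T = 339.9 K: K = (2.105, 0.195), RR gives ψ = 0.104, H_out = 4.071 kJ/mol
Linear interpolation between T = 339.9 (H_out = 4.071) and T = 341.6 (H_out = 5.671) on hF = 4.643 gives T ≈ 340.5 K, at which ψ = 0.12.

T = 340.5 K, V/F = 0.12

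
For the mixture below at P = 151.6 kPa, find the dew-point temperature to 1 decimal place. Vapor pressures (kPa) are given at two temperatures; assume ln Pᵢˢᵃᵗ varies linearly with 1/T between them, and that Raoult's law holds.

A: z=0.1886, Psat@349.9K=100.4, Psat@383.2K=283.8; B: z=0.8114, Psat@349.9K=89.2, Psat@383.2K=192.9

Dew-point temperature: Σzᵢ·P/Pᵢˢᵃᵗ(T) = 1. Interpolate ln Pᵢˢᵃᵗ = aᵢ + bᵢ/T.
  T = 349.9 K: ΣzᵢP/Pᵢˢᵃᵗ = 1.6638
  T = 383.2 K: ΣzᵢP/Pᵢˢᵃᵗ = 0.7384
  T = 366.5 K: ΣzᵢP/Pᵢˢᵃᵗ = 1.0882
  T = 374.9 K: ΣzᵢP/Pᵢˢᵃᵗ = 0.8913
  T = 370.7 K: ΣzᵢP/Pᵢˢᵃᵗ = 0.9837
  T = 368.6 K: ΣzᵢP/Pᵢˢᵃᵗ = 1.0343
Interpolating between 368.6 K and 370.7 K gives T ≈ 370.0 K.

T = 370.0 K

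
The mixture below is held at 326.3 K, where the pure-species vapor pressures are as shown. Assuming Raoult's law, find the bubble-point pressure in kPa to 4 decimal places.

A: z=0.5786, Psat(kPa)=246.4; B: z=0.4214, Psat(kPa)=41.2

Pbub = 159.9287 kPa

At the bubble point ψ → 0, so ΣzᵢKᵢ = 1 with Kᵢ = Pᵢˢᵃᵗ/P ⇒ P = ΣzᵢPᵢˢᵃᵗ.
P = 0.5786·246.4 + 0.4214·41.2 = 159.9287 kPa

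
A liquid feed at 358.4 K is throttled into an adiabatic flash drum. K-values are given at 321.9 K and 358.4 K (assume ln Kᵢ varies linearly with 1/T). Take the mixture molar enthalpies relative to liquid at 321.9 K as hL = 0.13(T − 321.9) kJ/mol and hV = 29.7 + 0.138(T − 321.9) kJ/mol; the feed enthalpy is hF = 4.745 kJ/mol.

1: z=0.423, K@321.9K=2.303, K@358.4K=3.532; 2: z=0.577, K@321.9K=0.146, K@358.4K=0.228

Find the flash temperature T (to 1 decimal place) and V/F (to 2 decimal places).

Adiabatic flash: solve Rachford–Rice at each trial T, then check hF = ψ·hV(T) + (1−ψ)·hL(T).
  T = 321.9 K: K = (2.303, 0.146), RR gives ψ = 0.052, H_out = 1.559 kJ/mol
  T = 358.4 K: K = (3.532, 0.228), RR gives ψ = 0.320, H_out = 14.344 kJ/mol
  T = 340.1 K: K = (2.883, 0.185), RR gives ψ = 0.212, H_out = 8.703 kJ/mol
  T = 331.0 K: K = (2.585, 0.165), RR gives ψ = 0.142, H_out = 5.420 kJ/mol
  T = 326.4 K: K = (2.440, 0.155), RR gives ψ = 0.100, H_out = 3.559 kJ/mol
  T = 328.7 K: K = (2.512, 0.160), RR gives ψ = 0.122, H_out = 4.510 kJ/mol
Linear interpolation between T = 328.7 (H_out = 4.510) and T = 331.0 (H_out = 5.420) on hF = 4.745 gives T ≈ 329.3 K, at which ψ = 0.13.

T = 329.3 K, V/F = 0.13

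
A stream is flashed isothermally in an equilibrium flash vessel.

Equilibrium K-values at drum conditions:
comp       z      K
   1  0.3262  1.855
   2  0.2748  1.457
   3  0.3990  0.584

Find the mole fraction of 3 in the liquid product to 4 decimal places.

Material balance + equilibrium reduce to Σ zᵢ(Kᵢ−1)/(1+V/F(Kᵢ−1)) = 0.
g(0) = ΣzᵢKᵢ − 1 = 0.2385 and g(1) = 1 − Σzᵢ/Kᵢ = -0.0477, so a root lies in (0, 1).
Iterate (Newton) starting at V/F = 0.5:
  V/F = 0.5000: g = 0.08803, g' = -0.2651 → V/F = 0.8320
  V/F = 0.8320: g = 0.00011, g' = -0.2730 → V/F = 0.8324
Converged at V/F = 0.8324.
Compositions from xᵢ = zᵢ/(1+V/F(Kᵢ−1)), yᵢ = Kᵢxᵢ:
  1: x = 0.1906, y = 0.3535
  2: x = 0.1991, y = 0.2900
  3: x = 0.6104, y = 0.3565

x_3 = 0.6104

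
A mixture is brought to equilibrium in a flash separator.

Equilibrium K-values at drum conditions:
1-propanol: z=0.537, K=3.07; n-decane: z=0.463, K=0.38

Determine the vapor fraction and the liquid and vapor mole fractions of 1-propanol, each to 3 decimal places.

ψ = 0.642, x_1-propanol = 0.230, y_1-propanol = 0.708

Material balance + equilibrium reduce to Σ zᵢ(Kᵢ−1)/(1+ψ(Kᵢ−1)) = 0.
g(0) = ΣzᵢKᵢ − 1 = 0.825 and g(1) = 1 − Σzᵢ/Kᵢ = -0.393, so a root lies in (0, 1).
Newton–Raphson from ψ = 0.54:
  ψ = 0.540: g = 0.0933, g' = -0.915 → ψ = 0.642
Converged at ψ = 0.642.
Compositions from xᵢ = zᵢ/(1+ψ(Kᵢ−1)), yᵢ = Kᵢxᵢ:
  1-propanol: x = 0.230, y = 0.708
  n-decane: x = 0.770, y = 0.292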